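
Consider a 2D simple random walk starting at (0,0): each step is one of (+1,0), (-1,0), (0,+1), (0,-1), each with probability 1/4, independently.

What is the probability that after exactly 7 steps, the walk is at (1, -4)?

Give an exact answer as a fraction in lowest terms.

Answer: 147/16384

Derivation:
Let h be the number of horizontal steps (so 7-h are vertical). To end at (1,-4) need (h+1)/2 right-steps and ((7-h)-4)/2 up-steps.
Sum over h with 1 ≤ h ≤ 3, h ≡ 1 (mod 2), 7-h ≡ 0 (mod 2):
h=1: C(7,1)·C(1,1)·C(6,1) = 7·1·6 = 42
h=3: C(7,3)·C(3,2)·C(4,0) = 35·3·1 = 105
Total favorable: 147
Total paths: 4^7 = 16384
P = 147/16384 = 147/16384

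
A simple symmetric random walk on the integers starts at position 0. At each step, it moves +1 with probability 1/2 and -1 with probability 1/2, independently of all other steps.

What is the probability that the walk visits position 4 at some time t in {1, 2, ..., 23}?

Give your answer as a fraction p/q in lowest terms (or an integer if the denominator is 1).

Answer: 106135/262144

Derivation:
Count via complement. Let g(t,s) = #length-t paths at position s with S_1..S_t all ≠ 4.
g(t,s) = g(t-1,s-1) + g(t-1,s+1) for s ≠ 4; g(t,4) = 0.
t=0: g(0,0)=1
t=1: g(1,-1)=1 g(1,1)=1
t=2: g(2,-2)=1 g(2,0)=2 g(2,2)=1
t=3: g(3,-3)=1 g(3,-1)=3 g(3,1)=3 g(3,3)=1
t=4: g(4,-4)=1 g(4,-2)=4 g(4,0)=6 g(4,2)=4
t=5: g(5,-5)=1 g(5,-3)=5 g(5,-1)=10 g(5,1)=10 g(5,3)=4
t=6: g(6,-6)=1 g(6,-4)=6 g(6,-2)=15 g(6,0)=20 g(6,2)=14
t=7: g(7,-7)=1 g(7,-5)=7 g(7,-3)=21 g(7,-1)=35 g(7,1)=34 g(7,3)=14
t=8: g(8,-8)=1 g(8,-6)=8 g(8,-4)=28 g(8,-2)=56 g(8,0)=69 g(8,2)=48
t=9: g(9,-9)=1 g(9,-7)=9 g(9,-5)=36 g(9,-3)=84 g(9,-1)=125 g(9,1)=117 g(9,3)=48
t=10: g(10,-10)=1 g(10,-8)=10 g(10,-6)=45 g(10,-4)=120 g(10,-2)=209 g(10,0)=242 g(10,2)=165
t=11: g(11,-11)=1 g(11,-9)=11 g(11,-7)=55 g(11,-5)=165 g(11,-3)=329 g(11,-1)=451 g(11,1)=407 g(11,3)=165
t=12: g(12,-12)=1 g(12,-10)=12 g(12,-8)=66 g(12,-6)=220 g(12,-4)=494 g(12,-2)=780 g(12,0)=858 g(12,2)=572
t=13: g(13,-13)=1 g(13,-11)=13 g(13,-9)=78 g(13,-7)=286 g(13,-5)=714 g(13,-3)=1274 g(13,-1)=1638 g(13,1)=1430 g(13,3)=572
t=14: g(14,-14)=1 g(14,-12)=14 g(14,-10)=91 g(14,-8)=364 g(14,-6)=1000 g(14,-4)=1988 g(14,-2)=2912 g(14,0)=3068 g(14,2)=2002
t=15: g(15,-15)=1 g(15,-13)=15 g(15,-11)=105 g(15,-9)=455 g(15,-7)=1364 g(15,-5)=2988 g(15,-3)=4900 g(15,-1)=5980 g(15,1)=5070 g(15,3)=2002
t=16: g(16,-16)=1 g(16,-14)=16 g(16,-12)=120 g(16,-10)=560 g(16,-8)=1819 g(16,-6)=4352 g(16,-4)=7888 g(16,-2)=10880 g(16,0)=11050 g(16,2)=7072
t=17: g(17,-17)=1 g(17,-15)=17 g(17,-13)=136 g(17,-11)=680 g(17,-9)=2379 g(17,-7)=6171 g(17,-5)=12240 g(17,-3)=18768 g(17,-1)=21930 g(17,1)=18122 g(17,3)=7072
t=18: g(18,-18)=1 g(18,-16)=18 g(18,-14)=153 g(18,-12)=816 g(18,-10)=3059 g(18,-8)=8550 g(18,-6)=18411 g(18,-4)=31008 g(18,-2)=40698 g(18,0)=40052 g(18,2)=25194
t=19: g(19,-19)=1 g(19,-17)=19 g(19,-15)=171 g(19,-13)=969 g(19,-11)=3875 g(19,-9)=11609 g(19,-7)=26961 g(19,-5)=49419 g(19,-3)=71706 g(19,-1)=80750 g(19,1)=65246 g(19,3)=25194
t=20: g(20,-20)=1 g(20,-18)=20 g(20,-16)=190 g(20,-14)=1140 g(20,-12)=4844 g(20,-10)=15484 g(20,-8)=38570 g(20,-6)=76380 g(20,-4)=121125 g(20,-2)=152456 g(20,0)=145996 g(20,2)=90440
t=21: g(21,-21)=1 g(21,-19)=21 g(21,-17)=210 g(21,-15)=1330 g(21,-13)=5984 g(21,-11)=20328 g(21,-9)=54054 g(21,-7)=114950 g(21,-5)=197505 g(21,-3)=273581 g(21,-1)=298452 g(21,1)=236436 g(21,3)=90440
t=22: g(22,-22)=1 g(22,-20)=22 g(22,-18)=231 g(22,-16)=1540 g(22,-14)=7314 g(22,-12)=26312 g(22,-10)=74382 g(22,-8)=169004 g(22,-6)=312455 g(22,-4)=471086 g(22,-2)=572033 g(22,0)=534888 g(22,2)=326876
t=23: g(23,-23)=1 g(23,-21)=23 g(23,-19)=253 g(23,-17)=1771 g(23,-15)=8854 g(23,-13)=33626 g(23,-11)=100694 g(23,-9)=243386 g(23,-7)=481459 g(23,-5)=783541 g(23,-3)=1043119 g(23,-1)=1106921 g(23,1)=861764 g(23,3)=326876
Paths never hitting 4: Σ_s g(23,s) = 4992288
Paths hitting 4: 2^23 - 4992288 = 3396320
P = 3396320/8388608 = 106135/262144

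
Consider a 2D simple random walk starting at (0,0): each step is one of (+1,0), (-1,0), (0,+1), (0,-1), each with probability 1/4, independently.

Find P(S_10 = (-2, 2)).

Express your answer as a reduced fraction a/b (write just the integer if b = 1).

Answer: 945/32768

Derivation:
Let h be the number of horizontal steps (so 10-h are vertical). To end at (-2,2) need (h-2)/2 right-steps and ((10-h)+2)/2 up-steps.
Sum over h with 2 ≤ h ≤ 8, h ≡ 0 (mod 2), 10-h ≡ 0 (mod 2):
h=2: C(10,2)·C(2,0)·C(8,5) = 45·1·56 = 2520
h=4: C(10,4)·C(4,1)·C(6,4) = 210·4·15 = 12600
h=6: C(10,6)·C(6,2)·C(4,3) = 210·15·4 = 12600
h=8: C(10,8)·C(8,3)·C(2,2) = 45·56·1 = 2520
Total favorable: 30240
Total paths: 4^10 = 1048576
P = 30240/1048576 = 945/32768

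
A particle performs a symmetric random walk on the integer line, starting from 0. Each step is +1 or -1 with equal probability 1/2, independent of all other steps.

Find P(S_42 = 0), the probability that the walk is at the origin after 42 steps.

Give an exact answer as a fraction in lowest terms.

To return to 0 after 42 steps: need exactly 21 steps of +1 and 21 of -1.
Favorable paths: C(42,21) = 538257874440
Total paths: 2^42 = 4398046511104
P = 538257874440/4398046511104 = 67282234305/549755813888

Answer: 67282234305/549755813888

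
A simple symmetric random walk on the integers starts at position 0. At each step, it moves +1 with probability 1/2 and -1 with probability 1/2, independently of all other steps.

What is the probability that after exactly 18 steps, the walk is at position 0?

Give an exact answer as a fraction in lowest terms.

Answer: 12155/65536

Derivation:
To return to 0 after 18 steps: need exactly 9 steps of +1 and 9 of -1.
Favorable paths: C(18,9) = 48620
Total paths: 2^18 = 262144
P = 48620/262144 = 12155/65536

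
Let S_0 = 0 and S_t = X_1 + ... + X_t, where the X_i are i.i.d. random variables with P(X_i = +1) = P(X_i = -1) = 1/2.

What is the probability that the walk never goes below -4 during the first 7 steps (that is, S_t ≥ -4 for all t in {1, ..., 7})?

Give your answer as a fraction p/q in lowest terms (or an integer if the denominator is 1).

Answer: 119/128

Derivation:
Let f(t,s) = #length-t paths at position s with S_1..S_t all ≥ -4.
f(t,s) = f(t-1,s-1) + f(t-1,s+1) for s ≥ -4; f(t,s) = 0 for s < -4.
t=0: f(0,0)=1
t=1: f(1,-1)=1 f(1,1)=1
t=2: f(2,-2)=1 f(2,0)=2 f(2,2)=1
t=3: f(3,-3)=1 f(3,-1)=3 f(3,1)=3 f(3,3)=1
t=4: f(4,-4)=1 f(4,-2)=4 f(4,0)=6 f(4,2)=4 f(4,4)=1
t=5: f(5,-3)=5 f(5,-1)=10 f(5,1)=10 f(5,3)=5 f(5,5)=1
t=6: f(6,-4)=5 f(6,-2)=15 f(6,0)=20 f(6,2)=15 f(6,4)=6 f(6,6)=1
t=7: f(7,-3)=20 f(7,-1)=35 f(7,1)=35 f(7,3)=21 f(7,5)=7 f(7,7)=1
Σ_s f(7,s) = 119
P = 119/128 = 119/128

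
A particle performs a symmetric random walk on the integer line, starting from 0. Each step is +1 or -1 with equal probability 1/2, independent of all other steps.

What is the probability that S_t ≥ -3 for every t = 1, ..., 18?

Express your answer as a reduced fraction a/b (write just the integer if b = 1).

Let f(t,s) = #length-t paths at position s with S_1..S_t all ≥ -3.
f(t,s) = f(t-1,s-1) + f(t-1,s+1) for s ≥ -3; f(t,s) = 0 for s < -3.
t=0: f(0,0)=1
t=1: f(1,-1)=1 f(1,1)=1
t=2: f(2,-2)=1 f(2,0)=2 f(2,2)=1
t=3: f(3,-3)=1 f(3,-1)=3 f(3,1)=3 f(3,3)=1
t=4: f(4,-2)=4 f(4,0)=6 f(4,2)=4 f(4,4)=1
t=5: f(5,-3)=4 f(5,-1)=10 f(5,1)=10 f(5,3)=5 f(5,5)=1
t=6: f(6,-2)=14 f(6,0)=20 f(6,2)=15 f(6,4)=6 f(6,6)=1
t=7: f(7,-3)=14 f(7,-1)=34 f(7,1)=35 f(7,3)=21 f(7,5)=7 f(7,7)=1
t=8: f(8,-2)=48 f(8,0)=69 f(8,2)=56 f(8,4)=28 f(8,6)=8 f(8,8)=1
t=9: f(9,-3)=48 f(9,-1)=117 f(9,1)=125 f(9,3)=84 f(9,5)=36 f(9,7)=9 f(9,9)=1
t=10: f(10,-2)=165 f(10,0)=242 f(10,2)=209 f(10,4)=120 f(10,6)=45 f(10,8)=10 f(10,10)=1
t=11: f(11,-3)=165 f(11,-1)=407 f(11,1)=451 f(11,3)=329 f(11,5)=165 f(11,7)=55 f(11,9)=11 f(11,11)=1
t=12: f(12,-2)=572 f(12,0)=858 f(12,2)=780 f(12,4)=494 f(12,6)=220 f(12,8)=66 f(12,10)=12 f(12,12)=1
t=13: f(13,-3)=572 f(13,-1)=1430 f(13,1)=1638 f(13,3)=1274 f(13,5)=714 f(13,7)=286 f(13,9)=78 f(13,11)=13 f(13,13)=1
t=14: f(14,-2)=2002 f(14,0)=3068 f(14,2)=2912 f(14,4)=1988 f(14,6)=1000 f(14,8)=364 f(14,10)=91 f(14,12)=14 f(14,14)=1
t=15: f(15,-3)=2002 f(15,-1)=5070 f(15,1)=5980 f(15,3)=4900 f(15,5)=2988 f(15,7)=1364 f(15,9)=455 f(15,11)=105 f(15,13)=15 f(15,15)=1
t=16: f(16,-2)=7072 f(16,0)=11050 f(16,2)=10880 f(16,4)=7888 f(16,6)=4352 f(16,8)=1819 f(16,10)=560 f(16,12)=120 f(16,14)=16 f(16,16)=1
t=17: f(17,-3)=7072 f(17,-1)=18122 f(17,1)=21930 f(17,3)=18768 f(17,5)=12240 f(17,7)=6171 f(17,9)=2379 f(17,11)=680 f(17,13)=136 f(17,15)=17 f(17,17)=1
t=18: f(18,-2)=25194 f(18,0)=40052 f(18,2)=40698 f(18,4)=31008 f(18,6)=18411 f(18,8)=8550 f(18,10)=3059 f(18,12)=816 f(18,14)=153 f(18,16)=18 f(18,18)=1
Σ_s f(18,s) = 167960
P = 167960/262144 = 20995/32768

Answer: 20995/32768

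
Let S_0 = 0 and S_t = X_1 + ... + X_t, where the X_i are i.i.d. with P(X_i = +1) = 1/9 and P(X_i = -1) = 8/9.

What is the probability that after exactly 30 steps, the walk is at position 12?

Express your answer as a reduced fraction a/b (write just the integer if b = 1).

Answer: 640091055718400/14130386091738734504764811067

Derivation:
To reach position 12 after 30 steps: need 21 steps of +1 and 9 steps of -1.
Number of such sequences: C(30,21) = 14307150
Each has probability (1/9)^21 · (8/9)^9 = 134217728/42391158275216203514294433201
P = 14307150 · 134217728/42391158275216203514294433201 = 640091055718400/14130386091738734504764811067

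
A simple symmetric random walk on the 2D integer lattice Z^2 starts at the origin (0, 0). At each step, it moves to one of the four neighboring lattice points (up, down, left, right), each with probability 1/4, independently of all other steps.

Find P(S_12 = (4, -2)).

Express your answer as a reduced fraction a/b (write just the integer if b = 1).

Let h be the number of horizontal steps (so 12-h are vertical). To end at (4,-2) need (h+4)/2 right-steps and ((12-h)-2)/2 up-steps.
Sum over h with 4 ≤ h ≤ 10, h ≡ 0 (mod 2), 12-h ≡ 0 (mod 2):
h=4: C(12,4)·C(4,4)·C(8,3) = 495·1·56 = 27720
h=6: C(12,6)·C(6,5)·C(6,2) = 924·6·15 = 83160
h=8: C(12,8)·C(8,6)·C(4,1) = 495·28·4 = 55440
h=10: C(12,10)·C(10,7)·C(2,0) = 66·120·1 = 7920
Total favorable: 174240
Total paths: 4^12 = 16777216
P = 174240/16777216 = 5445/524288

Answer: 5445/524288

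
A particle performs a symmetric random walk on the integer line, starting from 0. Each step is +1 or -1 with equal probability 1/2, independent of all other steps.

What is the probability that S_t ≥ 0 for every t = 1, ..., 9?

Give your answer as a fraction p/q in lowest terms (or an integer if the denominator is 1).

Answer: 63/256

Derivation:
Let f(t,s) = #length-t paths at position s with S_1..S_t all ≥ 0.
f(t,s) = f(t-1,s-1) + f(t-1,s+1) for s ≥ 0; f(t,s) = 0 for s < 0.
t=0: f(0,0)=1
t=1: f(1,1)=1
t=2: f(2,0)=1 f(2,2)=1
t=3: f(3,1)=2 f(3,3)=1
t=4: f(4,0)=2 f(4,2)=3 f(4,4)=1
t=5: f(5,1)=5 f(5,3)=4 f(5,5)=1
t=6: f(6,0)=5 f(6,2)=9 f(6,4)=5 f(6,6)=1
t=7: f(7,1)=14 f(7,3)=14 f(7,5)=6 f(7,7)=1
t=8: f(8,0)=14 f(8,2)=28 f(8,4)=20 f(8,6)=7 f(8,8)=1
t=9: f(9,1)=42 f(9,3)=48 f(9,5)=27 f(9,7)=8 f(9,9)=1
Σ_s f(9,s) = 126
P = 126/512 = 63/256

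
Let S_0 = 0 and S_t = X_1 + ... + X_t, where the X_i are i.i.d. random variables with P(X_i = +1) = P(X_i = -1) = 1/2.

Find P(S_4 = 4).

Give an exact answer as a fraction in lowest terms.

Answer: 1/16

Derivation:
To reach position 4 after 4 steps: need 4 steps of +1 and 0 of -1.
Favorable paths: C(4,4) = 1
Total paths: 2^4 = 16
P = 1/16 = 1/16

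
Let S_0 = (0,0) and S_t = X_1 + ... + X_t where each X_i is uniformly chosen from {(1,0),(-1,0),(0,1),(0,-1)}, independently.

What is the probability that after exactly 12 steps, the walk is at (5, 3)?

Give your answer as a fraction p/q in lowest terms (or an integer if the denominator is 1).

Answer: 3267/1048576

Derivation:
Let h be the number of horizontal steps (so 12-h are vertical). To end at (5,3) need (h+5)/2 right-steps and ((12-h)+3)/2 up-steps.
Sum over h with 5 ≤ h ≤ 9, h ≡ 1 (mod 2), 12-h ≡ 1 (mod 2):
h=5: C(12,5)·C(5,5)·C(7,5) = 792·1·21 = 16632
h=7: C(12,7)·C(7,6)·C(5,4) = 792·7·5 = 27720
h=9: C(12,9)·C(9,7)·C(3,3) = 220·36·1 = 7920
Total favorable: 52272
Total paths: 4^12 = 16777216
P = 52272/16777216 = 3267/1048576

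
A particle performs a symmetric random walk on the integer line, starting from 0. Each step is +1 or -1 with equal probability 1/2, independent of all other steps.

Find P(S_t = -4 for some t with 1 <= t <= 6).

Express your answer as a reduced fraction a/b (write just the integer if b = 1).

Answer: 1/8

Derivation:
Count via complement. Let g(t,s) = #length-t paths at position s with S_1..S_t all ≠ -4.
g(t,s) = g(t-1,s-1) + g(t-1,s+1) for s ≠ -4; g(t,-4) = 0.
t=0: g(0,0)=1
t=1: g(1,-1)=1 g(1,1)=1
t=2: g(2,-2)=1 g(2,0)=2 g(2,2)=1
t=3: g(3,-3)=1 g(3,-1)=3 g(3,1)=3 g(3,3)=1
t=4: g(4,-2)=4 g(4,0)=6 g(4,2)=4 g(4,4)=1
t=5: g(5,-3)=4 g(5,-1)=10 g(5,1)=10 g(5,3)=5 g(5,5)=1
t=6: g(6,-2)=14 g(6,0)=20 g(6,2)=15 g(6,4)=6 g(6,6)=1
Paths never hitting -4: Σ_s g(6,s) = 56
Paths hitting -4: 2^6 - 56 = 8
P = 8/64 = 1/8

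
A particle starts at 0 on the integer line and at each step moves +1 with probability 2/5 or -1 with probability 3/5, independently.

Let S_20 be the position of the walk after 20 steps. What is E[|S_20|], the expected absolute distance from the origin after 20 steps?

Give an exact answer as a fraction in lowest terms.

S_20 takes values m ≡ 0 (mod 2) with |m| ≤ 20; P(S_20=m) = C(20,(20+m)/2) · (2/5)^((20+m)/2) · (3/5)^((20-m)/2).
Distribution: P(S=-20)=3486784401/95367431640625, P(S=-18)=9298091736/19073486328125, P(S=-16)=58887914328/19073486328125, P(S=-14)=235551657312/19073486328125, P(S=-12)=667396362384/19073486328125, P(S=-10)=7118894532096/95367431640625, P(S=-8)=2372964844032/19073486328125, P(S=-6)=3163953125376/19073486328125, P(S=-4)=3427615885824/19073486328125, P(S=-2)=3046769676288/19073486328125, P(S=0)=11171488813056/95367431640625, P(S=2)=1354119856128/19073486328125, P(S=4)=677059928064/19073486328125, P(S=6)=277768175616/19073486328125, P(S=8)=92589391872/19073486328125, P(S=10)=123452522496/95367431640625, P(S=12)=5143855104/19073486328125, P(S=14)=806879232/19073486328125, P(S=16)=89653248/19073486328125, P(S=18)=6291456/19073486328125, P(S=20)=1048576/95367431640625
E[|S_20|] = Σ_m |m|·P(S_20=m) = 92584511554804/19073486328125

Answer: 92584511554804/19073486328125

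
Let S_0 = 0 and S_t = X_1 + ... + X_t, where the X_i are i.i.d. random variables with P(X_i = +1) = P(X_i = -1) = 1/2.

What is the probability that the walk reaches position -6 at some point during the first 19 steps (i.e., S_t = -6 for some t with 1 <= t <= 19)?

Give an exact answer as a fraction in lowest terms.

Answer: 10949/65536

Derivation:
Count via complement. Let g(t,s) = #length-t paths at position s with S_1..S_t all ≠ -6.
g(t,s) = g(t-1,s-1) + g(t-1,s+1) for s ≠ -6; g(t,-6) = 0.
t=0: g(0,0)=1
t=1: g(1,-1)=1 g(1,1)=1
t=2: g(2,-2)=1 g(2,0)=2 g(2,2)=1
t=3: g(3,-3)=1 g(3,-1)=3 g(3,1)=3 g(3,3)=1
t=4: g(4,-4)=1 g(4,-2)=4 g(4,0)=6 g(4,2)=4 g(4,4)=1
t=5: g(5,-5)=1 g(5,-3)=5 g(5,-1)=10 g(5,1)=10 g(5,3)=5 g(5,5)=1
t=6: g(6,-4)=6 g(6,-2)=15 g(6,0)=20 g(6,2)=15 g(6,4)=6 g(6,6)=1
t=7: g(7,-5)=6 g(7,-3)=21 g(7,-1)=35 g(7,1)=35 g(7,3)=21 g(7,5)=7 g(7,7)=1
t=8: g(8,-4)=27 g(8,-2)=56 g(8,0)=70 g(8,2)=56 g(8,4)=28 g(8,6)=8 g(8,8)=1
t=9: g(9,-5)=27 g(9,-3)=83 g(9,-1)=126 g(9,1)=126 g(9,3)=84 g(9,5)=36 g(9,7)=9 g(9,9)=1
t=10: g(10,-4)=110 g(10,-2)=209 g(10,0)=252 g(10,2)=210 g(10,4)=120 g(10,6)=45 g(10,8)=10 g(10,10)=1
t=11: g(11,-5)=110 g(11,-3)=319 g(11,-1)=461 g(11,1)=462 g(11,3)=330 g(11,5)=165 g(11,7)=55 g(11,9)=11 g(11,11)=1
t=12: g(12,-4)=429 g(12,-2)=780 g(12,0)=923 g(12,2)=792 g(12,4)=495 g(12,6)=220 g(12,8)=66 g(12,10)=12 g(12,12)=1
t=13: g(13,-5)=429 g(13,-3)=1209 g(13,-1)=1703 g(13,1)=1715 g(13,3)=1287 g(13,5)=715 g(13,7)=286 g(13,9)=78 g(13,11)=13 g(13,13)=1
t=14: g(14,-4)=1638 g(14,-2)=2912 g(14,0)=3418 g(14,2)=3002 g(14,4)=2002 g(14,6)=1001 g(14,8)=364 g(14,10)=91 g(14,12)=14 g(14,14)=1
t=15: g(15,-5)=1638 g(15,-3)=4550 g(15,-1)=6330 g(15,1)=6420 g(15,3)=5004 g(15,5)=3003 g(15,7)=1365 g(15,9)=455 g(15,11)=105 g(15,13)=15 g(15,15)=1
t=16: g(16,-4)=6188 g(16,-2)=10880 g(16,0)=12750 g(16,2)=11424 g(16,4)=8007 g(16,6)=4368 g(16,8)=1820 g(16,10)=560 g(16,12)=120 g(16,14)=16 g(16,16)=1
t=17: g(17,-5)=6188 g(17,-3)=17068 g(17,-1)=23630 g(17,1)=24174 g(17,3)=19431 g(17,5)=12375 g(17,7)=6188 g(17,9)=2380 g(17,11)=680 g(17,13)=136 g(17,15)=17 g(17,17)=1
t=18: g(18,-4)=23256 g(18,-2)=40698 g(18,0)=47804 g(18,2)=43605 g(18,4)=31806 g(18,6)=18563 g(18,8)=8568 g(18,10)=3060 g(18,12)=816 g(18,14)=153 g(18,16)=18 g(18,18)=1
t=19: g(19,-5)=23256 g(19,-3)=63954 g(19,-1)=88502 g(19,1)=91409 g(19,3)=75411 g(19,5)=50369 g(19,7)=27131 g(19,9)=11628 g(19,11)=3876 g(19,13)=969 g(19,15)=171 g(19,17)=19 g(19,19)=1
Paths never hitting -6: Σ_s g(19,s) = 436696
Paths hitting -6: 2^19 - 436696 = 87592
P = 87592/524288 = 10949/65536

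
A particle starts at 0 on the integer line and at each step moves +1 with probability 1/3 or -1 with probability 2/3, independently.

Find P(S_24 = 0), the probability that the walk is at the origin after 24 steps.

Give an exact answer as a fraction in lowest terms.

To be at 0 after 24 steps: need exactly 12 steps of +1 and 12 of -1.
Number of such sequences: C(24,12) = 2704156
Each has probability (1/3)^12 · (2/3)^12 = 4096/282429536481
P = 2704156 · 4096/282429536481 = 11076222976/282429536481

Answer: 11076222976/282429536481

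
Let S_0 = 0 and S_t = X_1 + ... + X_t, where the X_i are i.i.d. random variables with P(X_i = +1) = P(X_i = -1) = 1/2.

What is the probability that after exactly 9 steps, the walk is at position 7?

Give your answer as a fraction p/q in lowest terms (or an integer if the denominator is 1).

To reach position 7 after 9 steps: need 8 steps of +1 and 1 of -1.
Favorable paths: C(9,8) = 9
Total paths: 2^9 = 512
P = 9/512 = 9/512

Answer: 9/512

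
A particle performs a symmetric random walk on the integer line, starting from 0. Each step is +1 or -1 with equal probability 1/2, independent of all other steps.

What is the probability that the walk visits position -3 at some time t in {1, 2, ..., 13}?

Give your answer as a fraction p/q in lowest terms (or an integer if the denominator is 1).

Count via complement. Let g(t,s) = #length-t paths at position s with S_1..S_t all ≠ -3.
g(t,s) = g(t-1,s-1) + g(t-1,s+1) for s ≠ -3; g(t,-3) = 0.
t=0: g(0,0)=1
t=1: g(1,-1)=1 g(1,1)=1
t=2: g(2,-2)=1 g(2,0)=2 g(2,2)=1
t=3: g(3,-1)=3 g(3,1)=3 g(3,3)=1
t=4: g(4,-2)=3 g(4,0)=6 g(4,2)=4 g(4,4)=1
t=5: g(5,-1)=9 g(5,1)=10 g(5,3)=5 g(5,5)=1
t=6: g(6,-2)=9 g(6,0)=19 g(6,2)=15 g(6,4)=6 g(6,6)=1
t=7: g(7,-1)=28 g(7,1)=34 g(7,3)=21 g(7,5)=7 g(7,7)=1
t=8: g(8,-2)=28 g(8,0)=62 g(8,2)=55 g(8,4)=28 g(8,6)=8 g(8,8)=1
t=9: g(9,-1)=90 g(9,1)=117 g(9,3)=83 g(9,5)=36 g(9,7)=9 g(9,9)=1
t=10: g(10,-2)=90 g(10,0)=207 g(10,2)=200 g(10,4)=119 g(10,6)=45 g(10,8)=10 g(10,10)=1
t=11: g(11,-1)=297 g(11,1)=407 g(11,3)=319 g(11,5)=164 g(11,7)=55 g(11,9)=11 g(11,11)=1
t=12: g(12,-2)=297 g(12,0)=704 g(12,2)=726 g(12,4)=483 g(12,6)=219 g(12,8)=66 g(12,10)=12 g(12,12)=1
t=13: g(13,-1)=1001 g(13,1)=1430 g(13,3)=1209 g(13,5)=702 g(13,7)=285 g(13,9)=78 g(13,11)=13 g(13,13)=1
Paths never hitting -3: Σ_s g(13,s) = 4719
Paths hitting -3: 2^13 - 4719 = 3473
P = 3473/8192 = 3473/8192

Answer: 3473/8192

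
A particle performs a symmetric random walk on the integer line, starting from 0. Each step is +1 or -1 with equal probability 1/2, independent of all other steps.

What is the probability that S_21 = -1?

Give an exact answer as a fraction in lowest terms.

Answer: 88179/524288

Derivation:
To reach position -1 after 21 steps: need 10 steps of +1 and 11 of -1.
Favorable paths: C(21,10) = 352716
Total paths: 2^21 = 2097152
P = 352716/2097152 = 88179/524288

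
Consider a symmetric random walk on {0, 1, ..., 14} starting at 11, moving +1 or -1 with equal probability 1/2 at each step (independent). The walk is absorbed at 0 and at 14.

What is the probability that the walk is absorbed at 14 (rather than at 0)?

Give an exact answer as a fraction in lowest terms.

Symmetric walk (p = 1/2): the harmonic-function argument gives P(hit 14 before 0 | start at 11) = a/N.
P = 11/14 = 11/14

Answer: 11/14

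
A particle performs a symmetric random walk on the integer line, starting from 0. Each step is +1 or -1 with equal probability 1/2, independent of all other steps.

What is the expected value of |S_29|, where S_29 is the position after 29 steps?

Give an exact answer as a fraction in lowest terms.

S_29 takes values m ≡ 1 (mod 2) with |m| ≤ 29; P(S_29=m) = C(29,(29+m)/2)/2^29.
Total paths: 2^29 = 536870912
Distribution: P(S=-29)=1/536870912, P(S=-27)=29/536870912, P(S=-25)=406/536870912, P(S=-23)=3654/536870912, P(S=-21)=23751/536870912, P(S=-19)=118755/536870912, P(S=-17)=475020/536870912, P(S=-15)=1560780/536870912, P(S=-13)=4292145/536870912, P(S=-11)=10015005/536870912, P(S=-9)=20030010/536870912, P(S=-7)=34597290/536870912, P(S=-5)=51895935/536870912, P(S=-3)=67863915/536870912, P(S=-1)=77558760/536870912, P(S=1)=77558760/536870912, P(S=3)=67863915/536870912, P(S=5)=51895935/536870912, P(S=7)=34597290/536870912, P(S=9)=20030010/536870912, P(S=11)=10015005/536870912, P(S=13)=4292145/536870912, P(S=15)=1560780/536870912, P(S=17)=475020/536870912, P(S=19)=118755/536870912, P(S=21)=23751/536870912, P(S=23)=3654/536870912, P(S=25)=406/536870912, P(S=27)=29/536870912, P(S=29)=1/536870912
E[|S_29|] = Σ_m |m|·P(S_29=m) = 2326762800/536870912 = 145422675/33554432

Answer: 145422675/33554432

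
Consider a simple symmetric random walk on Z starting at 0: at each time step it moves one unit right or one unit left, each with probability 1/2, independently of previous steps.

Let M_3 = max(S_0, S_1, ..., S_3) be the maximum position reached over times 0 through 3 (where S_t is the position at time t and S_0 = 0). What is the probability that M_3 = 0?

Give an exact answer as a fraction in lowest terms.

Answer: 3/8

Derivation:
Let M_3 = max(S_0,...,S_3). Use the reflection principle: for j ≥ 1, #{paths with M_3 ≥ j} = #{S_3 ≥ j} + #{S_3 ≥ j+1}.
P(M_3 ≥ 0) = 1 since S_0 = 0, so #{M_3 ≥ 0} = 8.
#{M_3 ≥ 1} = #{S_3 ≥ 1} + #{S_3 ≥ 2} = 4 + 1 = 5.
#{M_3 = 0} = 8 - 5 = 3.
P(M_3 = 0) = 3/8 = 3/8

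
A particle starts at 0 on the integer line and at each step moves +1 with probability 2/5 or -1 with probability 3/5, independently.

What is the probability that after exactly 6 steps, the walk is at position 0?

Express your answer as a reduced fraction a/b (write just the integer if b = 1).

To be at 0 after 6 steps: need exactly 3 steps of +1 and 3 of -1.
Number of such sequences: C(6,3) = 20
Each has probability (2/5)^3 · (3/5)^3 = 216/15625
P = 20 · 216/15625 = 864/3125

Answer: 864/3125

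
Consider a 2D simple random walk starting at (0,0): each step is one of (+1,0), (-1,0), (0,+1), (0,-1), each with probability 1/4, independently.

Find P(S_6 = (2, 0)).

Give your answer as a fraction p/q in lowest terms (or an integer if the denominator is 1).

Let h be the number of horizontal steps (so 6-h are vertical). To end at (2,0) need (h+2)/2 right-steps and ((6-h)+0)/2 up-steps.
Sum over h with 2 ≤ h ≤ 6, h ≡ 0 (mod 2), 6-h ≡ 0 (mod 2):
h=2: C(6,2)·C(2,2)·C(4,2) = 15·1·6 = 90
h=4: C(6,4)·C(4,3)·C(2,1) = 15·4·2 = 120
h=6: C(6,6)·C(6,4)·C(0,0) = 1·15·1 = 15
Total favorable: 225
Total paths: 4^6 = 4096
P = 225/4096 = 225/4096

Answer: 225/4096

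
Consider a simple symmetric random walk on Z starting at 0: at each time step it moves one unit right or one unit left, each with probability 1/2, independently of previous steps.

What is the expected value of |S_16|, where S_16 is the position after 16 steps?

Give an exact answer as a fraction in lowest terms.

Answer: 6435/2048

Derivation:
S_16 takes values m ≡ 0 (mod 2) with |m| ≤ 16; P(S_16=m) = C(16,(16+m)/2)/2^16.
Total paths: 2^16 = 65536
Distribution: P(S=-16)=1/65536, P(S=-14)=16/65536, P(S=-12)=120/65536, P(S=-10)=560/65536, P(S=-8)=1820/65536, P(S=-6)=4368/65536, P(S=-4)=8008/65536, P(S=-2)=11440/65536, P(S=0)=12870/65536, P(S=2)=11440/65536, P(S=4)=8008/65536, P(S=6)=4368/65536, P(S=8)=1820/65536, P(S=10)=560/65536, P(S=12)=120/65536, P(S=14)=16/65536, P(S=16)=1/65536
E[|S_16|] = Σ_m |m|·P(S_16=m) = 205920/65536 = 6435/2048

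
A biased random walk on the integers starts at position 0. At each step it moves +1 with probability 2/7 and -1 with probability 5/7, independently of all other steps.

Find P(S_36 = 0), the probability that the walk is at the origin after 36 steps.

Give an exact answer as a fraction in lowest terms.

Answer: 1296447900000000000000000000/378818692265664781682717625943

Derivation:
To be at 0 after 36 steps: need exactly 18 steps of +1 and 18 of -1.
Number of such sequences: C(36,18) = 9075135300
Each has probability (2/7)^18 · (5/7)^18 = 1000000000000000000/2651730845859653471779023381601
P = 9075135300 · 1000000000000000000/2651730845859653471779023381601 = 1296447900000000000000000000/378818692265664781682717625943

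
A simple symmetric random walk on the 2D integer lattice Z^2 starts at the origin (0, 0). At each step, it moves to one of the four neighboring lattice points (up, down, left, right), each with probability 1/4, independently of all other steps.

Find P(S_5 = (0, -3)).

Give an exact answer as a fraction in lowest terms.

Answer: 25/1024

Derivation:
Let h be the number of horizontal steps (so 5-h are vertical). To end at (0,-3) need (h+0)/2 right-steps and ((5-h)-3)/2 up-steps.
Sum over h with 0 ≤ h ≤ 2, h ≡ 0 (mod 2), 5-h ≡ 1 (mod 2):
h=0: C(5,0)·C(0,0)·C(5,1) = 1·1·5 = 5
h=2: C(5,2)·C(2,1)·C(3,0) = 10·2·1 = 20
Total favorable: 25
Total paths: 4^5 = 1024
P = 25/1024 = 25/1024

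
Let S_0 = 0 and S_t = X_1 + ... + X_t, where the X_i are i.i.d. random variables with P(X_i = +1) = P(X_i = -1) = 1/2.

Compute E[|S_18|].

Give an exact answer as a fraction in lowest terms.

S_18 takes values m ≡ 0 (mod 2) with |m| ≤ 18; P(S_18=m) = C(18,(18+m)/2)/2^18.
Total paths: 2^18 = 262144
Distribution: P(S=-18)=1/262144, P(S=-16)=18/262144, P(S=-14)=153/262144, P(S=-12)=816/262144, P(S=-10)=3060/262144, P(S=-8)=8568/262144, P(S=-6)=18564/262144, P(S=-4)=31824/262144, P(S=-2)=43758/262144, P(S=0)=48620/262144, P(S=2)=43758/262144, P(S=4)=31824/262144, P(S=6)=18564/262144, P(S=8)=8568/262144, P(S=10)=3060/262144, P(S=12)=816/262144, P(S=14)=153/262144, P(S=16)=18/262144, P(S=18)=1/262144
E[|S_18|] = Σ_m |m|·P(S_18=m) = 875160/262144 = 109395/32768

Answer: 109395/32768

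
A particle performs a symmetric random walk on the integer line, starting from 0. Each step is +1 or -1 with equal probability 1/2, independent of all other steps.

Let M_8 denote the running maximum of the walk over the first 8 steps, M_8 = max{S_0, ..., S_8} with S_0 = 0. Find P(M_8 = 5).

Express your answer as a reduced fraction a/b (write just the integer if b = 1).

Let M_8 = max(S_0,...,S_8). Use the reflection principle: for j ≥ 1, #{paths with M_8 ≥ j} = #{S_8 ≥ j} + #{S_8 ≥ j+1}.
By reflection, #{M_8 ≥ 5} = #{S_8 ≥ 5} + #{S_8 ≥ 6} = 9 + 9 = 18.
#{M_8 ≥ 6} = #{S_8 ≥ 6} + #{S_8 ≥ 7} = 9 + 1 = 10.
#{M_8 = 5} = 18 - 10 = 8.
P(M_8 = 5) = 8/256 = 1/32

Answer: 1/32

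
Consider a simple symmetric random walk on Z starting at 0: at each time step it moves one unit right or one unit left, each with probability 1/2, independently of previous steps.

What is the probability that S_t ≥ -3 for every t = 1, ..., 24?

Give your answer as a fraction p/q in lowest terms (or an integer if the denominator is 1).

Answer: 2414425/4194304

Derivation:
Let f(t,s) = #length-t paths at position s with S_1..S_t all ≥ -3.
f(t,s) = f(t-1,s-1) + f(t-1,s+1) for s ≥ -3; f(t,s) = 0 for s < -3.
t=0: f(0,0)=1
t=1: f(1,-1)=1 f(1,1)=1
t=2: f(2,-2)=1 f(2,0)=2 f(2,2)=1
t=3: f(3,-3)=1 f(3,-1)=3 f(3,1)=3 f(3,3)=1
t=4: f(4,-2)=4 f(4,0)=6 f(4,2)=4 f(4,4)=1
t=5: f(5,-3)=4 f(5,-1)=10 f(5,1)=10 f(5,3)=5 f(5,5)=1
t=6: f(6,-2)=14 f(6,0)=20 f(6,2)=15 f(6,4)=6 f(6,6)=1
t=7: f(7,-3)=14 f(7,-1)=34 f(7,1)=35 f(7,3)=21 f(7,5)=7 f(7,7)=1
t=8: f(8,-2)=48 f(8,0)=69 f(8,2)=56 f(8,4)=28 f(8,6)=8 f(8,8)=1
t=9: f(9,-3)=48 f(9,-1)=117 f(9,1)=125 f(9,3)=84 f(9,5)=36 f(9,7)=9 f(9,9)=1
t=10: f(10,-2)=165 f(10,0)=242 f(10,2)=209 f(10,4)=120 f(10,6)=45 f(10,8)=10 f(10,10)=1
t=11: f(11,-3)=165 f(11,-1)=407 f(11,1)=451 f(11,3)=329 f(11,5)=165 f(11,7)=55 f(11,9)=11 f(11,11)=1
t=12: f(12,-2)=572 f(12,0)=858 f(12,2)=780 f(12,4)=494 f(12,6)=220 f(12,8)=66 f(12,10)=12 f(12,12)=1
t=13: f(13,-3)=572 f(13,-1)=1430 f(13,1)=1638 f(13,3)=1274 f(13,5)=714 f(13,7)=286 f(13,9)=78 f(13,11)=13 f(13,13)=1
t=14: f(14,-2)=2002 f(14,0)=3068 f(14,2)=2912 f(14,4)=1988 f(14,6)=1000 f(14,8)=364 f(14,10)=91 f(14,12)=14 f(14,14)=1
t=15: f(15,-3)=2002 f(15,-1)=5070 f(15,1)=5980 f(15,3)=4900 f(15,5)=2988 f(15,7)=1364 f(15,9)=455 f(15,11)=105 f(15,13)=15 f(15,15)=1
t=16: f(16,-2)=7072 f(16,0)=11050 f(16,2)=10880 f(16,4)=7888 f(16,6)=4352 f(16,8)=1819 f(16,10)=560 f(16,12)=120 f(16,14)=16 f(16,16)=1
t=17: f(17,-3)=7072 f(17,-1)=18122 f(17,1)=21930 f(17,3)=18768 f(17,5)=12240 f(17,7)=6171 f(17,9)=2379 f(17,11)=680 f(17,13)=136 f(17,15)=17 f(17,17)=1
t=18: f(18,-2)=25194 f(18,0)=40052 f(18,2)=40698 f(18,4)=31008 f(18,6)=18411 f(18,8)=8550 f(18,10)=3059 f(18,12)=816 f(18,14)=153 f(18,16)=18 f(18,18)=1
t=19: f(19,-3)=25194 f(19,-1)=65246 f(19,1)=80750 f(19,3)=71706 f(19,5)=49419 f(19,7)=26961 f(19,9)=11609 f(19,11)=3875 f(19,13)=969 f(19,15)=171 f(19,17)=19 f(19,19)=1
t=20: f(20,-2)=90440 f(20,0)=145996 f(20,2)=152456 f(20,4)=121125 f(20,6)=76380 f(20,8)=38570 f(20,10)=15484 f(20,12)=4844 f(20,14)=1140 f(20,16)=190 f(20,18)=20 f(20,20)=1
t=21: f(21,-3)=90440 f(21,-1)=236436 f(21,1)=298452 f(21,3)=273581 f(21,5)=197505 f(21,7)=114950 f(21,9)=54054 f(21,11)=20328 f(21,13)=5984 f(21,15)=1330 f(21,17)=210 f(21,19)=21 f(21,21)=1
t=22: f(22,-2)=326876 f(22,0)=534888 f(22,2)=572033 f(22,4)=471086 f(22,6)=312455 f(22,8)=169004 f(22,10)=74382 f(22,12)=26312 f(22,14)=7314 f(22,16)=1540 f(22,18)=231 f(22,20)=22 f(22,22)=1
t=23: f(23,-3)=326876 f(23,-1)=861764 f(23,1)=1106921 f(23,3)=1043119 f(23,5)=783541 f(23,7)=481459 f(23,9)=243386 f(23,11)=100694 f(23,13)=33626 f(23,15)=8854 f(23,17)=1771 f(23,19)=253 f(23,21)=23 f(23,23)=1
t=24: f(24,-2)=1188640 f(24,0)=1968685 f(24,2)=2150040 f(24,4)=1826660 f(24,6)=1265000 f(24,8)=724845 f(24,10)=344080 f(24,12)=134320 f(24,14)=42480 f(24,16)=10625 f(24,18)=2024 f(24,20)=276 f(24,22)=24 f(24,24)=1
Σ_s f(24,s) = 9657700
P = 9657700/16777216 = 2414425/4194304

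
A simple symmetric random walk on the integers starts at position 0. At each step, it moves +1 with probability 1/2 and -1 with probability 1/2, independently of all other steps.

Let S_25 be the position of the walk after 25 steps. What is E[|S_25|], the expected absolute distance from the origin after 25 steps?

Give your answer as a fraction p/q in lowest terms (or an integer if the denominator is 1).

S_25 takes values m ≡ 1 (mod 2) with |m| ≤ 25; P(S_25=m) = C(25,(25+m)/2)/2^25.
Total paths: 2^25 = 33554432
Distribution: P(S=-25)=1/33554432, P(S=-23)=25/33554432, P(S=-21)=300/33554432, P(S=-19)=2300/33554432, P(S=-17)=12650/33554432, P(S=-15)=53130/33554432, P(S=-13)=177100/33554432, P(S=-11)=480700/33554432, P(S=-9)=1081575/33554432, P(S=-7)=2042975/33554432, P(S=-5)=3268760/33554432, P(S=-3)=4457400/33554432, P(S=-1)=5200300/33554432, P(S=1)=5200300/33554432, P(S=3)=4457400/33554432, P(S=5)=3268760/33554432, P(S=7)=2042975/33554432, P(S=9)=1081575/33554432, P(S=11)=480700/33554432, P(S=13)=177100/33554432, P(S=15)=53130/33554432, P(S=17)=12650/33554432, P(S=19)=2300/33554432, P(S=21)=300/33554432, P(S=23)=25/33554432, P(S=25)=1/33554432
E[|S_25|] = Σ_m |m|·P(S_25=m) = 135207800/33554432 = 16900975/4194304

Answer: 16900975/4194304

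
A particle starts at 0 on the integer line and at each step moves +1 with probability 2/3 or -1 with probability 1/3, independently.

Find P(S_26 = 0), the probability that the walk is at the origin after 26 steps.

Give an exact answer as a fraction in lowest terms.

To be at 0 after 26 steps: need exactly 13 steps of +1 and 13 of -1.
Number of such sequences: C(26,13) = 10400600
Each has probability (2/3)^13 · (1/3)^13 = 8192/2541865828329
P = 10400600 · 8192/2541865828329 = 85201715200/2541865828329

Answer: 85201715200/2541865828329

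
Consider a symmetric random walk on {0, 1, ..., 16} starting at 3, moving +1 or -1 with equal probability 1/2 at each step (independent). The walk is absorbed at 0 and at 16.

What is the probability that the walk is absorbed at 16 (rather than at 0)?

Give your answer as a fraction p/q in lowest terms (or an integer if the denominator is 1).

Symmetric walk (p = 1/2): the harmonic-function argument gives P(hit 16 before 0 | start at 3) = a/N.
P = 3/16 = 3/16

Answer: 3/16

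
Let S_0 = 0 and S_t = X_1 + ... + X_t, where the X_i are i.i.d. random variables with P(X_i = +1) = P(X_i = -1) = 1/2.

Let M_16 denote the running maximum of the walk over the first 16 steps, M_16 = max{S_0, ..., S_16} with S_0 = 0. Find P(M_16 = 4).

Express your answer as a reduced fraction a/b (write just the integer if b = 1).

Let M_16 = max(S_0,...,S_16). Use the reflection principle: for j ≥ 1, #{paths with M_16 ≥ j} = #{S_16 ≥ j} + #{S_16 ≥ j+1}.
By reflection, #{M_16 ≥ 4} = #{S_16 ≥ 4} + #{S_16 ≥ 5} = 14893 + 6885 = 21778.
#{M_16 ≥ 5} = #{S_16 ≥ 5} + #{S_16 ≥ 6} = 6885 + 6885 = 13770.
#{M_16 = 4} = 21778 - 13770 = 8008.
P(M_16 = 4) = 8008/65536 = 1001/8192

Answer: 1001/8192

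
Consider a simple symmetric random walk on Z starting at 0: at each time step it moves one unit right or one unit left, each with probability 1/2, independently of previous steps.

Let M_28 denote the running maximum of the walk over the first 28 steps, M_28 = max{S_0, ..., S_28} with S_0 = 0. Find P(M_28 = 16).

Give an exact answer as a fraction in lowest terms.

Let M_28 = max(S_0,...,S_28). Use the reflection principle: for j ≥ 1, #{paths with M_28 ≥ j} = #{S_28 ≥ j} + #{S_28 ≥ j+1}.
By reflection, #{M_28 ≥ 16} = #{S_28 ≥ 16} + #{S_28 ≥ 17} = 499178 + 122438 = 621616.
#{M_28 ≥ 17} = #{S_28 ≥ 17} + #{S_28 ≥ 18} = 122438 + 122438 = 244876.
#{M_28 = 16} = 621616 - 244876 = 376740.
P(M_28 = 16) = 376740/268435456 = 94185/67108864

Answer: 94185/67108864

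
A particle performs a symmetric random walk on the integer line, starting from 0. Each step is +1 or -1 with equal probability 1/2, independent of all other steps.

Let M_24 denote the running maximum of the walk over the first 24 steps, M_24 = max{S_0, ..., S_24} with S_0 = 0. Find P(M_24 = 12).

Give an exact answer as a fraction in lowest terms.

Let M_24 = max(S_0,...,S_24). Use the reflection principle: for j ≥ 1, #{paths with M_24 ≥ j} = #{S_24 ≥ j} + #{S_24 ≥ j+1}.
By reflection, #{M_24 ≥ 12} = #{S_24 ≥ 12} + #{S_24 ≥ 13} = 190051 + 55455 = 245506.
#{M_24 ≥ 13} = #{S_24 ≥ 13} + #{S_24 ≥ 14} = 55455 + 55455 = 110910.
#{M_24 = 12} = 245506 - 110910 = 134596.
P(M_24 = 12) = 134596/16777216 = 33649/4194304

Answer: 33649/4194304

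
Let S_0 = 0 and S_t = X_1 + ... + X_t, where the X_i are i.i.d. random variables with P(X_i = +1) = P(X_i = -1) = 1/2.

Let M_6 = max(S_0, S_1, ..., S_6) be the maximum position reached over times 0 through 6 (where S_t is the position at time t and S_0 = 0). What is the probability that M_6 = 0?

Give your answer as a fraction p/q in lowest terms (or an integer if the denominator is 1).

Answer: 5/16

Derivation:
Let M_6 = max(S_0,...,S_6). Use the reflection principle: for j ≥ 1, #{paths with M_6 ≥ j} = #{S_6 ≥ j} + #{S_6 ≥ j+1}.
P(M_6 ≥ 0) = 1 since S_0 = 0, so #{M_6 ≥ 0} = 64.
#{M_6 ≥ 1} = #{S_6 ≥ 1} + #{S_6 ≥ 2} = 22 + 22 = 44.
#{M_6 = 0} = 64 - 44 = 20.
P(M_6 = 0) = 20/64 = 5/16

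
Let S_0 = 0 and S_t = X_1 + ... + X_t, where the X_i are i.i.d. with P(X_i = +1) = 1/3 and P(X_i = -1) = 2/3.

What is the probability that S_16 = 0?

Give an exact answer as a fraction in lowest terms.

Answer: 366080/4782969

Derivation:
To be at 0 after 16 steps: need exactly 8 steps of +1 and 8 of -1.
Number of such sequences: C(16,8) = 12870
Each has probability (1/3)^8 · (2/3)^8 = 256/43046721
P = 12870 · 256/43046721 = 366080/4782969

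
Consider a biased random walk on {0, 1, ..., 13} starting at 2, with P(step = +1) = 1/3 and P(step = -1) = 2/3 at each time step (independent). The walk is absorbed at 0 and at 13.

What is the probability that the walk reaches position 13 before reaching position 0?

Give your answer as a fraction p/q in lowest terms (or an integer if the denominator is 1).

Answer: 3/8191

Derivation:
Biased walk: p = 1/3, q = 2/3, r = q/p = 2
Gambler's ruin: P(hit 13 before 0 | start at 2) = (1 - r^a)/(1 - r^N)
r^2 = 4; r^13 = 8192
P = (1 - 4) / (1 - 8192) = -3 / -8191 = 3/8191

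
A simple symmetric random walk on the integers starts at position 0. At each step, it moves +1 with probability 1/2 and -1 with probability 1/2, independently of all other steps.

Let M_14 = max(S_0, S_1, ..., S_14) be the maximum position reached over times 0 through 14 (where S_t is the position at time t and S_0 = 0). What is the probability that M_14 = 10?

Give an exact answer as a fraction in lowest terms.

Answer: 91/16384

Derivation:
Let M_14 = max(S_0,...,S_14). Use the reflection principle: for j ≥ 1, #{paths with M_14 ≥ j} = #{S_14 ≥ j} + #{S_14 ≥ j+1}.
By reflection, #{M_14 ≥ 10} = #{S_14 ≥ 10} + #{S_14 ≥ 11} = 106 + 15 = 121.
#{M_14 ≥ 11} = #{S_14 ≥ 11} + #{S_14 ≥ 12} = 15 + 15 = 30.
#{M_14 = 10} = 121 - 30 = 91.
P(M_14 = 10) = 91/16384 = 91/16384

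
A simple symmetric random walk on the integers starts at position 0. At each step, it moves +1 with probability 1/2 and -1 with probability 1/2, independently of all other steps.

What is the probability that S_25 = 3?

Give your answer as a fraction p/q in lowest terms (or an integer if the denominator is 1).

Answer: 557175/4194304

Derivation:
To reach position 3 after 25 steps: need 14 steps of +1 and 11 of -1.
Favorable paths: C(25,14) = 4457400
Total paths: 2^25 = 33554432
P = 4457400/33554432 = 557175/4194304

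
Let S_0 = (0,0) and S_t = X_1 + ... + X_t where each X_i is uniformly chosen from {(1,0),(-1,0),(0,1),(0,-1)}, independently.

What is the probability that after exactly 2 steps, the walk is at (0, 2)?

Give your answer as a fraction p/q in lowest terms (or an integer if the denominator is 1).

Let h be the number of horizontal steps (so 2-h are vertical). To end at (0,2) need (h+0)/2 right-steps and ((2-h)+2)/2 up-steps.
Sum over h with 0 ≤ h ≤ 0, h ≡ 0 (mod 2), 2-h ≡ 0 (mod 2):
h=0: C(2,0)·C(0,0)·C(2,2) = 1·1·1 = 1
Total favorable: 1
Total paths: 4^2 = 16
P = 1/16 = 1/16

Answer: 1/16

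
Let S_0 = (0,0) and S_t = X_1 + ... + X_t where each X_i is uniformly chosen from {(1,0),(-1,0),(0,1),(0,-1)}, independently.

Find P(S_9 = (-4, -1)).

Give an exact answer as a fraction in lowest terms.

Let h be the number of horizontal steps (so 9-h are vertical). To end at (-4,-1) need (h-4)/2 right-steps and ((9-h)-1)/2 up-steps.
Sum over h with 4 ≤ h ≤ 8, h ≡ 0 (mod 2), 9-h ≡ 1 (mod 2):
h=4: C(9,4)·C(4,0)·C(5,2) = 126·1·10 = 1260
h=6: C(9,6)·C(6,1)·C(3,1) = 84·6·3 = 1512
h=8: C(9,8)·C(8,2)·C(1,0) = 9·28·1 = 252
Total favorable: 3024
Total paths: 4^9 = 262144
P = 3024/262144 = 189/16384

Answer: 189/16384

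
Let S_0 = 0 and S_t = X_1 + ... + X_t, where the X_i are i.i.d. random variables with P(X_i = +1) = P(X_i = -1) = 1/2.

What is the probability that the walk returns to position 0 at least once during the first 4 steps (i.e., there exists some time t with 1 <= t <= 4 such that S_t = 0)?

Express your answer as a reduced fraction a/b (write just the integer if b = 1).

Answer: 5/8

Derivation:
Count via complement. Let g(t,s) = #length-t paths at position s with S_1..S_t all ≠ 0.
g(t,s) = g(t-1,s-1) + g(t-1,s+1) for s ≠ 0; g(t,0) = 0.
t=0: g(0,0)=1
t=1: g(1,-1)=1 g(1,1)=1
t=2: g(2,-2)=1 g(2,2)=1
t=3: g(3,-3)=1 g(3,-1)=1 g(3,1)=1 g(3,3)=1
t=4: g(4,-4)=1 g(4,-2)=2 g(4,2)=2 g(4,4)=1
Paths never hitting 0: Σ_s g(4,s) = 6
Paths hitting 0: 2^4 - 6 = 10
P = 10/16 = 5/8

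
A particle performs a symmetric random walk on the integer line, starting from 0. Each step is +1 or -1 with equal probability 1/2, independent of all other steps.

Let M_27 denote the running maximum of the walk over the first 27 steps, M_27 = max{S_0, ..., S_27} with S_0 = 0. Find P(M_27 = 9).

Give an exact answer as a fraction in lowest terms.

Answer: 4686825/134217728

Derivation:
Let M_27 = max(S_0,...,S_27). Use the reflection principle: for j ≥ 1, #{paths with M_27 ≥ j} = #{S_27 ≥ j} + #{S_27 ≥ j+1}.
By reflection, #{M_27 ≥ 9} = #{S_27 ≥ 9} + #{S_27 ≥ 10} = 8192524 + 3505699 = 11698223.
#{M_27 ≥ 10} = #{S_27 ≥ 10} + #{S_27 ≥ 11} = 3505699 + 3505699 = 7011398.
#{M_27 = 9} = 11698223 - 7011398 = 4686825.
P(M_27 = 9) = 4686825/134217728 = 4686825/134217728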